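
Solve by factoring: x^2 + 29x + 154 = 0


We need two numbers that multiply to 154 and add to 29.
Those numbers are 22 and 7 (since 22 * 7 = 154 and 22 + 7 = 29).
So x^2 + 29x + 154 = (x + 22)(x + 7) = 0
Setting each factor to zero: x = -22 or x = -7

x = -22, x = -7


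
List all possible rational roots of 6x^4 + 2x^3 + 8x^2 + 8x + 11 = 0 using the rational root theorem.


Rational root theorem: possible roots are ±p/q where:
  p divides the constant term (11): p ∈ {1, 11}
  q divides the leading coefficient (6): q ∈ {1, 2, 3, 6}

All possible rational roots: -11, -11/2, -11/3, -11/6, -1, -1/2, -1/3, -1/6, 1/6, 1/3, 1/2, 1, 11/6, 11/3, 11/2, 11

-11, -11/2, -11/3, -11/6, -1, -1/2, -1/3, -1/6, 1/6, 1/3, 1/2, 1, 11/6, 11/3, 11/2, 11


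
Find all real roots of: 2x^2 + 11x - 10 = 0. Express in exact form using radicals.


Using the quadratic formula: x = (-b ± sqrt(b^2 - 4ac)) / (2a)
Here a = 2, b = 11, c = -10
Discriminant = b^2 - 4ac = 11^2 - 4(2)(-10) = 121 + 80 = 201
Since discriminant = 201 > 0, there are two real roots.
x = (-11 ± sqrt(201)) / 4
Numerically: x ≈ 0.7944 or x ≈ -6.2944

x = (-11 + sqrt(201)) / 4 or x = (-11 - sqrt(201)) / 4


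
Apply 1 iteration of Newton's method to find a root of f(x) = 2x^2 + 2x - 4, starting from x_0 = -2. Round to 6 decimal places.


Newton's method: x_(n+1) = x_n - f(x_n)/f'(x_n)
f(x) = 2x^2 + 2x - 4
f'(x) = 4x + 2

Iteration 1:
  f(-2.000000) = 0.000000
  f'(-2.000000) = -6.000000
  x_1 = -2.000000 - (0.000000)/(-6.000000) = -2.000000

x_1 = -2.000000


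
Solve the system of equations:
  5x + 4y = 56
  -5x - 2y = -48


Using Cramer's rule:
Determinant D = (5)(-2) - (-5)(4) = -10 + 20 = 10
Dx = (56)(-2) - (-48)(4) = -112 + 192 = 80
Dy = (5)(-48) - (-5)(56) = -240 + 280 = 40
x = Dx/D = 80/10 = 8
y = Dy/D = 40/10 = 4

x = 8, y = 4


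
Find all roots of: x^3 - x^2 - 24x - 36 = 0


Let p(x) = x^3 - x^2 - 24x - 36. By the rational root theorem (leading coefficient 1), any rational root is an integer divisor of 36: try ±1, ±2, ... in turn.
Test x = 1: value = -60 ≠ 0.
Test x = -1: value = -14 ≠ 0.
Test x = 2: value = -80 ≠ 0.
Test x = -2: value = 0 ✓, so (x + 2) is a factor.
Synthetic division by (x + 2): bring down 1; 1(-2) - 1 = -3; (-3)(-2) - 24 = -18; (-18)(-2) - 36 = 0 → quotient x^2 - 3x - 18, remainder 0.
Solve the quadratic x^2 - 3x - 18 = 0: discriminant = (-3)^2 - 4(1)(-18) = 9 + 72 = 81.
sqrt(81) = 9, so x = (3 ± 9)/2: x = 6 or x = -3.
Collecting all roots found:

x = -3, x = -2, x = 6


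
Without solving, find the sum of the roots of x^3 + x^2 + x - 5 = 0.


By Vieta's formulas for x^3 + bx^2 + cx + d = 0:
  r1 + r2 + r3 = -b/a = -1
  r1*r2 + r1*r3 + r2*r3 = c/a = 1
  r1*r2*r3 = -d/a = 5


Sum = -1


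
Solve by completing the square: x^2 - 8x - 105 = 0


Start: x^2 - 8x - 105 = 0
Move constant: x^2 - 8x = 105
Half of -8 is -4, squared is 16
Add 16 to both sides: x^2 - 8x + 16 = 121
(x - 4)^2 = 121
x - 4 = ±11
x = 4 + 11 = 15 or x = 4 - 11 = -7

x = -7, x = 15


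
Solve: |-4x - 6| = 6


An absolute value equation |expr| = 6 gives two cases:
Case 1: -4x - 6 = 6
  -4x = 12, so x = -3
Case 2: -4x - 6 = -6
  -4x = 0, so x = 0

x = -3, x = 0


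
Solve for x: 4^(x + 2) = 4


Express both sides with the same base.
4 = 4^1
Since the bases match, equate exponents: x + 2 = 1
So x = 1 - (2) = -1

x = -1


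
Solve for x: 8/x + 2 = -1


Subtract 2 from both sides: 8/x = -3
Multiply both sides by x: 8 = -3 * x
Divide by -3: x = -8/3

x = -8/3


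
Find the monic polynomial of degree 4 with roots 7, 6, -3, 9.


A monic polynomial with roots 7, 6, -3, 9 is:
p(x) = (x - 7)(x - 6)(x + 3)(x - 9)
After multiplying by (x - 7): x - 7
After multiplying by (x - 6): x^2 - 13x + 42
After multiplying by (x + 3): x^3 - 10x^2 + 3x + 126
After multiplying by (x - 9): x^4 - 19x^3 + 93x^2 + 99x - 1134

x^4 - 19x^3 + 93x^2 + 99x - 1134


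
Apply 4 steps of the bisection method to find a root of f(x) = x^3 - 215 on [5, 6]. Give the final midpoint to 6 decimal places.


f(x) = x^3 - 215
f(5) = -90 < 0
f(6) = 1 > 0

Step 1: midpoint = (5.000000 + 6.000000)/2 = 5.500000
  f(5.500000) = -48.625000
  f(mid) < 0, so root is in [5.500000, 6.000000]

Step 2: midpoint = (5.500000 + 6.000000)/2 = 5.750000
  f(5.750000) = -24.890625
  f(mid) < 0, so root is in [5.750000, 6.000000]

Step 3: midpoint = (5.750000 + 6.000000)/2 = 5.875000
  f(5.875000) = -12.220703
  f(mid) < 0, so root is in [5.875000, 6.000000]

Step 4: midpoint = (5.875000 + 6.000000)/2 = 5.937500
  f(5.937500) = -5.679932
  f(mid) < 0, so root is in [5.937500, 6.000000]

midpoint = 5.937500


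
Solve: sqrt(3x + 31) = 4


Square both sides: 3x + 31 = 4^2 = 16
3x = 16 - 31 = -15
x = -5
Check: sqrt(3*(-5) + 31) = sqrt(16) = 4 ✓

x = -5


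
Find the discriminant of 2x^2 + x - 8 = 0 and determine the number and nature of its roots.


For ax^2 + bx + c = 0, discriminant D = b^2 - 4ac
Here a = 2, b = 1, c = -8
D = (1)^2 - 4(2)(-8) = 1 + 64 = 65

D = 65 > 0 but not a perfect square
The equation has 2 distinct real irrational roots.

Discriminant = 65, 2 distinct real irrational roots


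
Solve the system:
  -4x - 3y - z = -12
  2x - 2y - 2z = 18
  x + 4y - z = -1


Using Cramer's rule. Expand each determinant along the first row.
D  = (-4)*[(-2)*(-1) - (-2)*4] - (-3)*[2*(-1) - (-2)*1] + (-1)*[2*4 - (-2)*1]
  = (-4)*(10) - (-3)*(0) + (-1)*(10) = -50
Dx = (-12)*[(-2)*(-1) - (-2)*4] - (-3)*[18*(-1) - (-2)*(-1)] + (-1)*[18*4 - (-2)*(-1)]
  = (-12)*(10) - (-3)*(-20) + (-1)*(70) = -250
Dy = (-4)*[18*(-1) - (-2)*(-1)] - (-12)*[2*(-1) - (-2)*1] + (-1)*[2*(-1) - 18*1]
  = (-4)*(-20) - (-12)*(0) + (-1)*(-20) = 100
Dz = (-4)*[(-2)*(-1) - 18*4] - (-3)*[2*(-1) - 18*1] + (-12)*[2*4 - (-2)*1]
  = (-4)*(-70) - (-3)*(-20) + (-12)*(10) = 100
x = Dx/D = -250/-50 = 5, y = Dy/D = 100/-50 = -2, z = Dz/D = 100/-50 = -2
Check eq1: (-4)(5) + (-3)(-2) + (-1)(-2) = -12 = -12 ✓
Check eq2: (2)(5) + (-2)(-2) + (-2)(-2) = 18 = 18 ✓
Check eq3: (1)(5) + (4)(-2) + (-1)(-2) = -1 = -1 ✓

x = 5, y = -2, z = -2


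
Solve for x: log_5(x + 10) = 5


Convert to exponential form: x + 10 = 5^5 = 3125
x = 3125 - 10 = 3115
Check: log_5(3115 + 10) = log_5(3125) = log_5(3125) = 5 ✓

x = 3115


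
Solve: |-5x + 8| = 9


An absolute value equation |expr| = 9 gives two cases:
Case 1: -5x + 8 = 9
  -5x = 1, so x = -1/5
Case 2: -5x + 8 = -9
  -5x = -17, so x = 17/5

x = -1/5, x = 17/5


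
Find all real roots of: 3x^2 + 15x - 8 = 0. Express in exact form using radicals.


Using the quadratic formula: x = (-b ± sqrt(b^2 - 4ac)) / (2a)
Here a = 3, b = 15, c = -8
Discriminant = b^2 - 4ac = 15^2 - 4(3)(-8) = 225 + 96 = 321
Since discriminant = 321 > 0, there are two real roots.
x = (-15 ± sqrt(321)) / 6
Numerically: x ≈ 0.4861 or x ≈ -5.4861

x = (-15 + sqrt(321)) / 6 or x = (-15 - sqrt(321)) / 6


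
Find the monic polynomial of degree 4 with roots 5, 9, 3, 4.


A monic polynomial with roots 5, 9, 3, 4 is:
p(x) = (x - 5)(x - 9)(x - 3)(x - 4)
After multiplying by (x - 5): x - 5
After multiplying by (x - 9): x^2 - 14x + 45
After multiplying by (x - 3): x^3 - 17x^2 + 87x - 135
After multiplying by (x - 4): x^4 - 21x^3 + 155x^2 - 483x + 540

x^4 - 21x^3 + 155x^2 - 483x + 540


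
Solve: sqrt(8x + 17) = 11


Square both sides: 8x + 17 = 11^2 = 121
8x = 121 - 17 = 104
x = 13
Check: sqrt(8*13 + 17) = sqrt(121) = 11 ✓

x = 13


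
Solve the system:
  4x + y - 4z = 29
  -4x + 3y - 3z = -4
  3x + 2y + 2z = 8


Using Cramer's rule. Expand each determinant along the first row.
D  = 4*[3*2 - (-3)*2] - 1*[(-4)*2 - (-3)*3] + (-4)*[(-4)*2 - 3*3]
  = 4*(12) - 1*(1) + (-4)*(-17) = 115
Dx = 29*[3*2 - (-3)*2] - 1*[(-4)*2 - (-3)*8] + (-4)*[(-4)*2 - 3*8]
  = 29*(12) - 1*(16) + (-4)*(-32) = 460
Dy = 4*[(-4)*2 - (-3)*8] - 29*[(-4)*2 - (-3)*3] + (-4)*[(-4)*8 - (-4)*3]
  = 4*(16) - 29*(1) + (-4)*(-20) = 115
Dz = 4*[3*8 - (-4)*2] - 1*[(-4)*8 - (-4)*3] + 29*[(-4)*2 - 3*3]
  = 4*(32) - 1*(-20) + 29*(-17) = -345
x = Dx/D = 460/115 = 4, y = Dy/D = 115/115 = 1, z = Dz/D = -345/115 = -3
Check eq1: (4)(4) + (1)(1) + (-4)(-3) = 29 = 29 ✓
Check eq2: (-4)(4) + (3)(1) + (-3)(-3) = -4 = -4 ✓
Check eq3: (3)(4) + (2)(1) + (2)(-3) = 8 = 8 ✓

x = 4, y = 1, z = -3


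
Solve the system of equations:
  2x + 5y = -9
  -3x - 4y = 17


Using Cramer's rule:
Determinant D = (2)(-4) - (-3)(5) = -8 + 15 = 7
Dx = (-9)(-4) - (17)(5) = 36 - 85 = -49
Dy = (2)(17) - (-3)(-9) = 34 - 27 = 7
x = Dx/D = -49/7 = -7
y = Dy/D = 7/7 = 1

x = -7, y = 1


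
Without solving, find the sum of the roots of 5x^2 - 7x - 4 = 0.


By Vieta's formulas for ax^2 + bx + c = 0:
  Sum of roots = -b/a
  Product of roots = c/a

Here a = 5, b = -7, c = -4
Sum = -(-7)/5 = 7/5
Product = -4/5 = -4/5

Sum = 7/5


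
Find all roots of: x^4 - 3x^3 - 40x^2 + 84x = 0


The constant term is 0, so x = 0 is a root. Factor out x:
  x^3 - 3x^2 - 40x + 84 = 0
Let p(x) = x^3 - 3x^2 - 40x + 84. By the rational root theorem (leading coefficient 1), any rational root is an integer divisor of 84: try ±1, ±2, ... in turn.
Test x = 1: value = 42 ≠ 0.
Test x = -1: value = 120 ≠ 0.
Test x = 2: value = 0 ✓, so (x - 2) is a factor.
Synthetic division by (x - 2): bring down 1; 1(2) - 3 = -1; (-1)(2) - 40 = -42; (-42)(2) + 84 = 0 → quotient x^2 - x - 42, remainder 0.
Solve the quadratic x^2 - x - 42 = 0: discriminant = (-1)^2 - 4(1)(-42) = 1 + 168 = 169.
sqrt(169) = 13, so x = (1 ± 13)/2: x = 7 or x = -6.
Collecting all roots found:

x = -6, x = 0, x = 2, x = 7


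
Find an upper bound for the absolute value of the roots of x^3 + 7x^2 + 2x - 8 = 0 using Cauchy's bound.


Cauchy's bound: all roots r satisfy |r| <= 1 + max(|a_i/a_n|) for i = 0,...,n-1
where a_n is the leading coefficient.

Coefficients: [1, 7, 2, -8]
Leading coefficient a_n = 1
Ratios |a_i/a_n|: 7, 2, 8
Maximum ratio: 8
Cauchy's bound: |r| <= 1 + 8 = 9

Upper bound = 9


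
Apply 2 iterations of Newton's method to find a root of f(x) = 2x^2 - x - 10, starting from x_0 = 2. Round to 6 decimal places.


Newton's method: x_(n+1) = x_n - f(x_n)/f'(x_n)
f(x) = 2x^2 - x - 10
f'(x) = 4x - 1

Iteration 1:
  f(2.000000) = -4.000000
  f'(2.000000) = 7.000000
  x_1 = 2.000000 - (-4.000000)/(7.000000) = 2.571429

Iteration 2:
  f(2.571429) = 0.653061
  f'(2.571429) = 9.285714
  x_2 = 2.571429 - (0.653061)/(9.285714) = 2.501099

x_2 = 2.501099


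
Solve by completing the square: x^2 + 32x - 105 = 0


Start: x^2 + 32x - 105 = 0
Move constant: x^2 + 32x = 105
Half of 32 is 16, squared is 256
Add 256 to both sides: x^2 + 32x + 256 = 361
(x + 16)^2 = 361
x + 16 = ±19
x = -16 + 19 = 3 or x = -16 - 19 = -35

x = -35, x = 3


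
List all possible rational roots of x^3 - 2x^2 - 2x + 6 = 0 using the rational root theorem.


Rational root theorem: possible roots are ±p/q where:
  p divides the constant term (6): p ∈ {1, 2, 3, 6}
  q divides the leading coefficient (1): q ∈ {1}

All possible rational roots: -6, -3, -2, -1, 1, 2, 3, 6

-6, -3, -2, -1, 1, 2, 3, 6


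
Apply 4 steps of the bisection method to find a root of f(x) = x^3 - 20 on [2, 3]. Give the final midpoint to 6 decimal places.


f(x) = x^3 - 20
f(2) = -12 < 0
f(3) = 7 > 0

Step 1: midpoint = (2.000000 + 3.000000)/2 = 2.500000
  f(2.500000) = -4.375000
  f(mid) < 0, so root is in [2.500000, 3.000000]

Step 2: midpoint = (2.500000 + 3.000000)/2 = 2.750000
  f(2.750000) = 0.796875
  f(mid) > 0, so root is in [2.500000, 2.750000]

Step 3: midpoint = (2.500000 + 2.750000)/2 = 2.625000
  f(2.625000) = -1.912109
  f(mid) < 0, so root is in [2.625000, 2.750000]

Step 4: midpoint = (2.625000 + 2.750000)/2 = 2.687500
  f(2.687500) = -0.589111
  f(mid) < 0, so root is in [2.687500, 2.750000]

midpoint = 2.687500


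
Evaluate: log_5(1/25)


We need the exponent such that 5^? = 1/25
5^(-2) = 1/5^2 = 1/25
Therefore log_5(1/25) = -2

-2


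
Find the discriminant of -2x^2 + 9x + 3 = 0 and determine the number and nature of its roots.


For ax^2 + bx + c = 0, discriminant D = b^2 - 4ac
Here a = -2, b = 9, c = 3
D = (9)^2 - 4(-2)(3) = 81 + 24 = 105

D = 105 > 0 but not a perfect square
The equation has 2 distinct real irrational roots.

Discriminant = 105, 2 distinct real irrational roots


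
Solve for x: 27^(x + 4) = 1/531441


Express both sides with the same base.
1/531441 = 27^(-4)
Since the bases match, equate exponents: x + 4 = -4
So x = -4 - (4) = -8

x = -8


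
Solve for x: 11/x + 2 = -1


Subtract 2 from both sides: 11/x = -3
Multiply both sides by x: 11 = -3 * x
Divide by -3: x = -11/3

x = -11/3


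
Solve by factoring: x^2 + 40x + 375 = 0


We need two numbers that multiply to 375 and add to 40.
Those numbers are 15 and 25 (since 15 * 25 = 375 and 15 + 25 = 40).
So x^2 + 40x + 375 = (x + 15)(x + 25) = 0
Setting each factor to zero: x = -15 or x = -25

x = -25, x = -15


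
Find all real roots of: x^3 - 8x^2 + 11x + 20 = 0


Let p(x) = x^3 - 8x^2 + 11x + 20. By the rational root theorem (leading coefficient 1), any rational root is an integer divisor of 20: try ±1, ±2, ... in turn.
Test x = 1: value = 24 ≠ 0.
Test x = -1: value = 0 ✓, so (x + 1) is a factor.
Synthetic division by (x + 1): bring down 1; 1(-1) - 8 = -9; (-9)(-1) + 11 = 20; 20(-1) + 20 = 0 → quotient x^2 - 9x + 20, remainder 0.
Solve the quadratic x^2 - 9x + 20 = 0: discriminant = (-9)^2 - 4(1)(20) = 81 - 80 = 1.
sqrt(1) = 1, so x = (9 ± 1)/2: x = 5 or x = 4.

x = -1, x = 4, x = 5


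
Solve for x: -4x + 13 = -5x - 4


Starting with: -4x + 13 = -5x - 4
Move all x terms to left: (-4 + 5)x = -4 - 13
Simplify: x = -17
Divide both sides by 1: x = -17

x = -17


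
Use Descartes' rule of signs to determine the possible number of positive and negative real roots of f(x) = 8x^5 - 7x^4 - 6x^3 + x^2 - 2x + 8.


Descartes' rule of signs:

For positive roots, count sign changes in f(x) = 8x^5 - 7x^4 - 6x^3 + x^2 - 2x + 8:
Signs of coefficients: +, -, -, +, -, +
Number of sign changes: 4
Possible positive real roots: 4, 2, 0

For negative roots, examine f(-x) = -8x^5 - 7x^4 + 6x^3 + x^2 + 2x + 8:
Signs of coefficients: -, -, +, +, +, +
Number of sign changes: 1
Possible negative real roots: 1

Positive roots: 4 or 2 or 0; Negative roots: 1


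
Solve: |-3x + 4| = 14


An absolute value equation |expr| = 14 gives two cases:
Case 1: -3x + 4 = 14
  -3x = 10, so x = -10/3
Case 2: -3x + 4 = -14
  -3x = -18, so x = 6

x = -10/3, x = 6


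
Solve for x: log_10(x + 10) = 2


Convert to exponential form: x + 10 = 10^2 = 100
x = 100 - 10 = 90
Check: log_10(90 + 10) = log_10(100) = log_10(100) = 2 ✓

x = 90


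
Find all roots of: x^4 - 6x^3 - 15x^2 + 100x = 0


The constant term is 0, so x = 0 is a root. Factor out x:
  x^3 - 6x^2 - 15x + 100 = 0
Let p(x) = x^3 - 6x^2 - 15x + 100. By the rational root theorem (leading coefficient 1), any rational root is an integer divisor of 100: try ±1, ±2, ... in turn.
Test x = 1: value = 80 ≠ 0.
Test x = -1: value = 108 ≠ 0.
Test x = 2: value = 54 ≠ 0.
Test x = -2: value = 98 ≠ 0.
Test x = 4: value = 8 ≠ 0.
Test x = -4: value = 0 ✓, so (x + 4) is a factor.
Synthetic division by (x + 4): bring down 1; 1(-4) - 6 = -10; (-10)(-4) - 15 = 25; 25(-4) + 100 = 0 → quotient x^2 - 10x + 25, remainder 0.
Solve the quadratic x^2 - 10x + 25 = 0: discriminant = (-10)^2 - 4(1)(25) = 100 - 100 = 0.
Discriminant = 0, so a double root: x = 10/2 = 5.
Collecting all roots found:

x = -4, x = 0, x = 5 (multiplicity 2)


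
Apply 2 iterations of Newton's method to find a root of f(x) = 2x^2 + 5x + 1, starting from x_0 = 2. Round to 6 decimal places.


Newton's method: x_(n+1) = x_n - f(x_n)/f'(x_n)
f(x) = 2x^2 + 5x + 1
f'(x) = 4x + 5

Iteration 1:
  f(2.000000) = 19.000000
  f'(2.000000) = 13.000000
  x_1 = 2.000000 - (19.000000)/(13.000000) = 0.538462

Iteration 2:
  f(0.538462) = 4.272189
  f'(0.538462) = 7.153846
  x_2 = 0.538462 - (4.272189)/(7.153846) = -0.058726

x_2 = -0.058726


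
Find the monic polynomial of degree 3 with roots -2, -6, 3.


A monic polynomial with roots -2, -6, 3 is:
p(x) = (x + 2)(x + 6)(x - 3)
After multiplying by (x + 2): x + 2
After multiplying by (x + 6): x^2 + 8x + 12
After multiplying by (x - 3): x^3 + 5x^2 - 12x - 36

x^3 + 5x^2 - 12x - 36


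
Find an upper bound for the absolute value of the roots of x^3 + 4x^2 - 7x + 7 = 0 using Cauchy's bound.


Cauchy's bound: all roots r satisfy |r| <= 1 + max(|a_i/a_n|) for i = 0,...,n-1
where a_n is the leading coefficient.

Coefficients: [1, 4, -7, 7]
Leading coefficient a_n = 1
Ratios |a_i/a_n|: 4, 7, 7
Maximum ratio: 7
Cauchy's bound: |r| <= 1 + 7 = 8

Upper bound = 8


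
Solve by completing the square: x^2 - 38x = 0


Start: x^2 - 38x + 0 = 0
Move constant: x^2 - 38x = 0
Half of -38 is -19, squared is 361
Add 361 to both sides: x^2 - 38x + 361 = 361
(x - 19)^2 = 361
x - 19 = ±19
x = 19 + 19 = 38 or x = 19 - 19 = 0

x = 0, x = 38


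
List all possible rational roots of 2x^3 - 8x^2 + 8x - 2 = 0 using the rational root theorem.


Rational root theorem: possible roots are ±p/q where:
  p divides the constant term (-2): p ∈ {1, 2}
  q divides the leading coefficient (2): q ∈ {1, 2}

All possible rational roots: -2, -1, -1/2, 1/2, 1, 2

-2, -1, -1/2, 1/2, 1, 2


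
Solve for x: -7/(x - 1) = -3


Multiply both sides by (x - 1): -7 = -3(x - 1)
Distribute: -7 = -3x + 3
-3x = -7 - 3 = -10
x = 10/3

x = 10/3


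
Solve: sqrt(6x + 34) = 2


Square both sides: 6x + 34 = 2^2 = 4
6x = 4 - 34 = -30
x = -5
Check: sqrt(6*(-5) + 34) = sqrt(4) = 2 ✓

x = -5


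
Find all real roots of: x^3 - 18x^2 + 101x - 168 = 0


Let p(x) = x^3 - 18x^2 + 101x - 168. By the rational root theorem (leading coefficient 1), any rational root is an integer divisor of 168: try ±1, ±2, ... in turn.
Test x = 1: value = -84 ≠ 0.
Test x = -1: value = -288 ≠ 0.
Test x = 2: value = -30 ≠ 0.
Test x = -2: value = -450 ≠ 0.
Test x = 3: value = 0 ✓, so (x - 3) is a factor.
Synthetic division by (x - 3): bring down 1; 1(3) - 18 = -15; (-15)(3) + 101 = 56; 56(3) - 168 = 0 → quotient x^2 - 15x + 56, remainder 0.
Solve the quadratic x^2 - 15x + 56 = 0: discriminant = (-15)^2 - 4(1)(56) = 225 - 224 = 1.
sqrt(1) = 1, so x = (15 ± 1)/2: x = 8 or x = 7.

x = 3, x = 7, x = 8


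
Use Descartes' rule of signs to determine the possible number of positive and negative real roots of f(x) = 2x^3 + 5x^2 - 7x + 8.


Descartes' rule of signs:

For positive roots, count sign changes in f(x) = 2x^3 + 5x^2 - 7x + 8:
Signs of coefficients: +, +, -, +
Number of sign changes: 2
Possible positive real roots: 2, 0

For negative roots, examine f(-x) = -2x^3 + 5x^2 + 7x + 8:
Signs of coefficients: -, +, +, +
Number of sign changes: 1
Possible negative real roots: 1

Positive roots: 2 or 0; Negative roots: 1


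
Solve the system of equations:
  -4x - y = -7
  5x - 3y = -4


Using Cramer's rule:
Determinant D = (-4)(-3) - (5)(-1) = 12 + 5 = 17
Dx = (-7)(-3) - (-4)(-1) = 21 - 4 = 17
Dy = (-4)(-4) - (5)(-7) = 16 + 35 = 51
x = Dx/D = 17/17 = 1
y = Dy/D = 51/17 = 3

x = 1, y = 3


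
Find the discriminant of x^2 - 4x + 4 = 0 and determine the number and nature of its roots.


For ax^2 + bx + c = 0, discriminant D = b^2 - 4ac
Here a = 1, b = -4, c = 4
D = (-4)^2 - 4(1)(4) = 16 - 16 = 0

D = 0
The equation has exactly 1 real root (a repeated/double root).

Discriminant = 0, 1 repeated real root


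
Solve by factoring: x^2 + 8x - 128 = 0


We need two numbers that multiply to -128 and add to 8.
Those numbers are -8 and 16 (since (-8) * 16 = -128 and (-8) + 16 = 8).
So x^2 + 8x - 128 = (x - 8)(x + 16) = 0
Setting each factor to zero: x = 8 or x = -16

x = -16, x = 8


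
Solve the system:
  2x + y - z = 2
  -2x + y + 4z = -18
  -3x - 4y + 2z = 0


Using Cramer's rule. Expand each determinant along the first row.
D  = 2*[1*2 - 4*(-4)] - 1*[(-2)*2 - 4*(-3)] + (-1)*[(-2)*(-4) - 1*(-3)]
  = 2*(18) - 1*(8) + (-1)*(11) = 17
Dx = 2*[1*2 - 4*(-4)] - 1*[(-18)*2 - 4*0] + (-1)*[(-18)*(-4) - 1*0]
  = 2*(18) - 1*(-36) + (-1)*(72) = 0
Dy = 2*[(-18)*2 - 4*0] - 2*[(-2)*2 - 4*(-3)] + (-1)*[(-2)*0 - (-18)*(-3)]
  = 2*(-36) - 2*(8) + (-1)*(-54) = -34
Dz = 2*[1*0 - (-18)*(-4)] - 1*[(-2)*0 - (-18)*(-3)] + 2*[(-2)*(-4) - 1*(-3)]
  = 2*(-72) - 1*(-54) + 2*(11) = -68
x = Dx/D = 0/17 = 0, y = Dy/D = -34/17 = -2, z = Dz/D = -68/17 = -4
Check eq1: (2)(0) + (1)(-2) + (-1)(-4) = 2 = 2 ✓
Check eq2: (-2)(0) + (1)(-2) + (4)(-4) = -18 = -18 ✓
Check eq3: (-3)(0) + (-4)(-2) + (2)(-4) = 0 = 0 ✓

x = 0, y = -2, z = -4


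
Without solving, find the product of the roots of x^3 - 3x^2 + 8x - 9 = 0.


By Vieta's formulas for x^3 + bx^2 + cx + d = 0:
  r1 + r2 + r3 = -b/a = 3
  r1*r2 + r1*r3 + r2*r3 = c/a = 8
  r1*r2*r3 = -d/a = 9


Product = 9


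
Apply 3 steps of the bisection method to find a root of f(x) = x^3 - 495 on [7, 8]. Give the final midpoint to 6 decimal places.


f(x) = x^3 - 495
f(7) = -152 < 0
f(8) = 17 > 0

Step 1: midpoint = (7.000000 + 8.000000)/2 = 7.500000
  f(7.500000) = -73.125000
  f(mid) < 0, so root is in [7.500000, 8.000000]

Step 2: midpoint = (7.500000 + 8.000000)/2 = 7.750000
  f(7.750000) = -29.515625
  f(mid) < 0, so root is in [7.750000, 8.000000]

Step 3: midpoint = (7.750000 + 8.000000)/2 = 7.875000
  f(7.875000) = -6.626953
  f(mid) < 0, so root is in [7.875000, 8.000000]

midpoint = 7.875000


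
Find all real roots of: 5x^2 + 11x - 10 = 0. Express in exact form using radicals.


Using the quadratic formula: x = (-b ± sqrt(b^2 - 4ac)) / (2a)
Here a = 5, b = 11, c = -10
Discriminant = b^2 - 4ac = 11^2 - 4(5)(-10) = 121 + 200 = 321
Since discriminant = 321 > 0, there are two real roots.
x = (-11 ± sqrt(321)) / 10
Numerically: x ≈ 0.6916 or x ≈ -2.8916

x = (-11 + sqrt(321)) / 10 or x = (-11 - sqrt(321)) / 10


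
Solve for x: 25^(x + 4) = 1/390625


Express both sides with the same base.
1/390625 = 25^(-4)
Since the bases match, equate exponents: x + 4 = -4
So x = -4 - (4) = -8

x = -8


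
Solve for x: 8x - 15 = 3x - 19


Starting with: 8x - 15 = 3x - 19
Move all x terms to left: (8 - 3)x = -19 + 15
Simplify: 5x = -4
Divide both sides by 5: x = -4/5

x = -4/5


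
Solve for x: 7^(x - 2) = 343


Express both sides with the same base.
343 = 7^3
Since the bases match, equate exponents: x - 2 = 3
So x = 3 - (-2) = 5

x = 5


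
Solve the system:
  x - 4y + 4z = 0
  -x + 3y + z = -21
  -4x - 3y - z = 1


Using Cramer's rule. Expand each determinant along the first row.
D  = 1*[3*(-1) - 1*(-3)] - (-4)*[(-1)*(-1) - 1*(-4)] + 4*[(-1)*(-3) - 3*(-4)]
  = 1*(0) - (-4)*(5) + 4*(15) = 80
Dx = 0*[3*(-1) - 1*(-3)] - (-4)*[(-21)*(-1) - 1*1] + 4*[(-21)*(-3) - 3*1]
  = 0*(0) - (-4)*(20) + 4*(60) = 320
Dy = 1*[(-21)*(-1) - 1*1] - 0*[(-1)*(-1) - 1*(-4)] + 4*[(-1)*1 - (-21)*(-4)]
  = 1*(20) - 0*(5) + 4*(-85) = -320
Dz = 1*[3*1 - (-21)*(-3)] - (-4)*[(-1)*1 - (-21)*(-4)] + 0*[(-1)*(-3) - 3*(-4)]
  = 1*(-60) - (-4)*(-85) + 0*(15) = -400
x = Dx/D = 320/80 = 4, y = Dy/D = -320/80 = -4, z = Dz/D = -400/80 = -5
Check eq1: (1)(4) + (-4)(-4) + (4)(-5) = 0 = 0 ✓
Check eq2: (-1)(4) + (3)(-4) + (1)(-5) = -21 = -21 ✓
Check eq3: (-4)(4) + (-3)(-4) + (-1)(-5) = 1 = 1 ✓

x = 4, y = -4, z = -5


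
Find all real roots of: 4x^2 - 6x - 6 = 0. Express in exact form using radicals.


Using the quadratic formula: x = (-b ± sqrt(b^2 - 4ac)) / (2a)
Here a = 4, b = -6, c = -6
Discriminant = b^2 - 4ac = (-6)^2 - 4(4)(-6) = 36 + 96 = 132
Since discriminant = 132 > 0, there are two real roots.
x = (6 ± 2*sqrt(33)) / 8
Simplifying: x = (3 ± sqrt(33)) / 4
Numerically: x ≈ 2.1861 or x ≈ -0.6861

x = (3 + sqrt(33)) / 4 or x = (3 - sqrt(33)) / 4


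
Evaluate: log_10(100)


We need the exponent such that 10^? = 100
10^2 = 100
Therefore log_10(100) = 2

2


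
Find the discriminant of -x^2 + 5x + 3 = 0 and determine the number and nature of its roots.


For ax^2 + bx + c = 0, discriminant D = b^2 - 4ac
Here a = -1, b = 5, c = 3
D = (5)^2 - 4(-1)(3) = 25 + 12 = 37

D = 37 > 0 but not a perfect square
The equation has 2 distinct real irrational roots.

Discriminant = 37, 2 distinct real irrational roots


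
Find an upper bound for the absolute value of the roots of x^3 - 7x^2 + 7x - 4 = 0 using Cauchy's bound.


Cauchy's bound: all roots r satisfy |r| <= 1 + max(|a_i/a_n|) for i = 0,...,n-1
where a_n is the leading coefficient.

Coefficients: [1, -7, 7, -4]
Leading coefficient a_n = 1
Ratios |a_i/a_n|: 7, 7, 4
Maximum ratio: 7
Cauchy's bound: |r| <= 1 + 7 = 8

Upper bound = 8


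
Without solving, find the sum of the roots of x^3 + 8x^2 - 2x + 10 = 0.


By Vieta's formulas for x^3 + bx^2 + cx + d = 0:
  r1 + r2 + r3 = -b/a = -8
  r1*r2 + r1*r3 + r2*r3 = c/a = -2
  r1*r2*r3 = -d/a = -10


Sum = -8


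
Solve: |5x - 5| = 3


An absolute value equation |expr| = 3 gives two cases:
Case 1: 5x - 5 = 3
  5x = 8, so x = 8/5
Case 2: 5x - 5 = -3
  5x = 2, so x = 2/5

x = 2/5, x = 8/5


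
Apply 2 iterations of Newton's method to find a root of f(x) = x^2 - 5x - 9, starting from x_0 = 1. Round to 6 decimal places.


Newton's method: x_(n+1) = x_n - f(x_n)/f'(x_n)
f(x) = x^2 - 5x - 9
f'(x) = 2x - 5

Iteration 1:
  f(1.000000) = -13.000000
  f'(1.000000) = -3.000000
  x_1 = 1.000000 - (-13.000000)/(-3.000000) = -3.333333

Iteration 2:
  f(-3.333333) = 18.777778
  f'(-3.333333) = -11.666667
  x_2 = -3.333333 - (18.777778)/(-11.666667) = -1.723810

x_2 = -1.723810


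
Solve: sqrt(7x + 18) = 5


Square both sides: 7x + 18 = 5^2 = 25
7x = 25 - 18 = 7
x = 1
Check: sqrt(7*1 + 18) = sqrt(25) = 5 ✓

x = 1


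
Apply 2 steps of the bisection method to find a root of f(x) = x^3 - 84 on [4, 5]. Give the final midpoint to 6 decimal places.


f(x) = x^3 - 84
f(4) = -20 < 0
f(5) = 41 > 0

Step 1: midpoint = (4.000000 + 5.000000)/2 = 4.500000
  f(4.500000) = 7.125000
  f(mid) > 0, so root is in [4.000000, 4.500000]

Step 2: midpoint = (4.000000 + 4.500000)/2 = 4.250000
  f(4.250000) = -7.234375
  f(mid) < 0, so root is in [4.250000, 4.500000]

midpoint = 4.250000


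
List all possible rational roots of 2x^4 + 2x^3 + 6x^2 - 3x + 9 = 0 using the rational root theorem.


Rational root theorem: possible roots are ±p/q where:
  p divides the constant term (9): p ∈ {1, 3, 9}
  q divides the leading coefficient (2): q ∈ {1, 2}

All possible rational roots: -9, -9/2, -3, -3/2, -1, -1/2, 1/2, 1, 3/2, 3, 9/2, 9

-9, -9/2, -3, -3/2, -1, -1/2, 1/2, 1, 3/2, 3, 9/2, 9


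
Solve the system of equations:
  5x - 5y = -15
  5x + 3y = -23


Using Cramer's rule:
Determinant D = (5)(3) - (5)(-5) = 15 + 25 = 40
Dx = (-15)(3) - (-23)(-5) = -45 - 115 = -160
Dy = (5)(-23) - (5)(-15) = -115 + 75 = -40
x = Dx/D = -160/40 = -4
y = Dy/D = -40/40 = -1

x = -4, y = -1


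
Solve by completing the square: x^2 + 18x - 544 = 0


Start: x^2 + 18x - 544 = 0
Move constant: x^2 + 18x = 544
Half of 18 is 9, squared is 81
Add 81 to both sides: x^2 + 18x + 81 = 625
(x + 9)^2 = 625
x + 9 = ±25
x = -9 + 25 = 16 or x = -9 - 25 = -34

x = -34, x = 16


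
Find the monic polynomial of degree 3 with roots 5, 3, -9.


A monic polynomial with roots 5, 3, -9 is:
p(x) = (x - 5)(x - 3)(x + 9)
After multiplying by (x - 5): x - 5
After multiplying by (x - 3): x^2 - 8x + 15
After multiplying by (x + 9): x^3 + x^2 - 57x + 135

x^3 + x^2 - 57x + 135


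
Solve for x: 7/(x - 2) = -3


Multiply both sides by (x - 2): 7 = -3(x - 2)
Distribute: 7 = -3x + 6
-3x = 7 - 6 = 1
x = -1/3

x = -1/3


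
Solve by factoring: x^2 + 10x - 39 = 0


We need two numbers that multiply to -39 and add to 10.
Those numbers are -3 and 13 (since (-3) * 13 = -39 and (-3) + 13 = 10).
So x^2 + 10x - 39 = (x - 3)(x + 13) = 0
Setting each factor to zero: x = 3 or x = -13

x = -13, x = 3


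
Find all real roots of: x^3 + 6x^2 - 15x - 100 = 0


Let p(x) = x^3 + 6x^2 - 15x - 100. By the rational root theorem (leading coefficient 1), any rational root is an integer divisor of 100: try ±1, ±2, ... in turn.
Test x = 1: value = -108 ≠ 0.
Test x = -1: value = -80 ≠ 0.
Test x = 2: value = -98 ≠ 0.
Test x = -2: value = -54 ≠ 0.
Test x = 4: value = 0 ✓, so (x - 4) is a factor.
Synthetic division by (x - 4): bring down 1; 1(4) + 6 = 10; 10(4) - 15 = 25; 25(4) - 100 = 0 → quotient x^2 + 10x + 25, remainder 0.
Solve the quadratic x^2 + 10x + 25 = 0: discriminant = 10^2 - 4(1)(25) = 100 - 100 = 0.
Discriminant = 0, so a double root: x = -10/2 = -5.

x = -5 (multiplicity 2), x = 4


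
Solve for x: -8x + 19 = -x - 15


Starting with: -8x + 19 = -x - 15
Move all x terms to left: (-8 + 1)x = -15 - 19
Simplify: -7x = -34
Divide both sides by -7: x = 34/7

x = 34/7


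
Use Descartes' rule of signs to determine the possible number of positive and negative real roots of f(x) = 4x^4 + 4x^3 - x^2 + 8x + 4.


Descartes' rule of signs:

For positive roots, count sign changes in f(x) = 4x^4 + 4x^3 - x^2 + 8x + 4:
Signs of coefficients: +, +, -, +, +
Number of sign changes: 2
Possible positive real roots: 2, 0

For negative roots, examine f(-x) = 4x^4 - 4x^3 - x^2 - 8x + 4:
Signs of coefficients: +, -, -, -, +
Number of sign changes: 2
Possible negative real roots: 2, 0

Positive roots: 2 or 0; Negative roots: 2 or 0


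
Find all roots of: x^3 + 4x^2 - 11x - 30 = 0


Let p(x) = x^3 + 4x^2 - 11x - 30. By the rational root theorem (leading coefficient 1), any rational root is an integer divisor of 30: try ±1, ±2, ... in turn.
Test x = 1: value = -36 ≠ 0.
Test x = -1: value = -16 ≠ 0.
Test x = 2: value = -28 ≠ 0.
Test x = -2: value = 0 ✓, so (x + 2) is a factor.
Synthetic division by (x + 2): bring down 1; 1(-2) + 4 = 2; 2(-2) - 11 = -15; (-15)(-2) - 30 = 0 → quotient x^2 + 2x - 15, remainder 0.
Solve the quadratic x^2 + 2x - 15 = 0: discriminant = 2^2 - 4(1)(-15) = 4 + 60 = 64.
sqrt(64) = 8, so x = (-2 ± 8)/2: x = 3 or x = -5.
Collecting all roots found:

x = -5, x = -2, x = 3


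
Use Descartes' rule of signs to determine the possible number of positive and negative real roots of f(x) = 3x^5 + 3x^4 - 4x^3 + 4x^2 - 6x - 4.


Descartes' rule of signs:

For positive roots, count sign changes in f(x) = 3x^5 + 3x^4 - 4x^3 + 4x^2 - 6x - 4:
Signs of coefficients: +, +, -, +, -, -
Number of sign changes: 3
Possible positive real roots: 3, 1

For negative roots, examine f(-x) = -3x^5 + 3x^4 + 4x^3 + 4x^2 + 6x - 4:
Signs of coefficients: -, +, +, +, +, -
Number of sign changes: 2
Possible negative real roots: 2, 0

Positive roots: 3 or 1; Negative roots: 2 or 0


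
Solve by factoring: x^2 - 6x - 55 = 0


We need two numbers that multiply to -55 and add to -6.
Those numbers are 5 and -11 (since 5 * (-11) = -55 and 5 + (-11) = -6).
So x^2 - 6x - 55 = (x + 5)(x - 11) = 0
Setting each factor to zero: x = -5 or x = 11

x = -5, x = 11


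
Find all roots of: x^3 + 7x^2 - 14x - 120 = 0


Let p(x) = x^3 + 7x^2 - 14x - 120. By the rational root theorem (leading coefficient 1), any rational root is an integer divisor of 120: try ±1, ±2, ... in turn.
Test x = 1: value = -126 ≠ 0.
Test x = -1: value = -100 ≠ 0.
Test x = 2: value = -112 ≠ 0.
Test x = -2: value = -72 ≠ 0.
Test x = 3: value = -72 ≠ 0.
Test x = -3: value = -42 ≠ 0.
Test x = 4: value = 0 ✓, so (x - 4) is a factor.
Synthetic division by (x - 4): bring down 1; 1(4) + 7 = 11; 11(4) - 14 = 30; 30(4) - 120 = 0 → quotient x^2 + 11x + 30, remainder 0.
Solve the quadratic x^2 + 11x + 30 = 0: discriminant = 11^2 - 4(1)(30) = 121 - 120 = 1.
sqrt(1) = 1, so x = (-11 ± 1)/2: x = -5 or x = -6.
Collecting all roots found:

x = -6, x = -5, x = 4


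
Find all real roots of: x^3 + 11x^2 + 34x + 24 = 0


Let p(x) = x^3 + 11x^2 + 34x + 24. By the rational root theorem (leading coefficient 1), any rational root is an integer divisor of 24: try ±1, ±2, ... in turn.
Test x = 1: value = 70 ≠ 0.
Test x = -1: value = 0 ✓, so (x + 1) is a factor.
Synthetic division by (x + 1): bring down 1; 1(-1) + 11 = 10; 10(-1) + 34 = 24; 24(-1) + 24 = 0 → quotient x^2 + 10x + 24, remainder 0.
Solve the quadratic x^2 + 10x + 24 = 0: discriminant = 10^2 - 4(1)(24) = 100 - 96 = 4.
sqrt(4) = 2, so x = (-10 ± 2)/2: x = -4 or x = -6.

x = -6, x = -4, x = -1


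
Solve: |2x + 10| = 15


An absolute value equation |expr| = 15 gives two cases:
Case 1: 2x + 10 = 15
  2x = 5, so x = 5/2
Case 2: 2x + 10 = -15
  2x = -25, so x = -25/2

x = -25/2, x = 5/2


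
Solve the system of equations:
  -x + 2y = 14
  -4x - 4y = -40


Using Cramer's rule:
Determinant D = (-1)(-4) - (-4)(2) = 4 + 8 = 12
Dx = (14)(-4) - (-40)(2) = -56 + 80 = 24
Dy = (-1)(-40) - (-4)(14) = 40 + 56 = 96
x = Dx/D = 24/12 = 2
y = Dy/D = 96/12 = 8

x = 2, y = 8


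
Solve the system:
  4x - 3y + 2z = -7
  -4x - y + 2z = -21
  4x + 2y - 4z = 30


Using Cramer's rule. Expand each determinant along the first row.
D  = 4*[(-1)*(-4) - 2*2] - (-3)*[(-4)*(-4) - 2*4] + 2*[(-4)*2 - (-1)*4]
  = 4*(0) - (-3)*(8) + 2*(-4) = 16
Dx = (-7)*[(-1)*(-4) - 2*2] - (-3)*[(-21)*(-4) - 2*30] + 2*[(-21)*2 - (-1)*30]
  = (-7)*(0) - (-3)*(24) + 2*(-12) = 48
Dy = 4*[(-21)*(-4) - 2*30] - (-7)*[(-4)*(-4) - 2*4] + 2*[(-4)*30 - (-21)*4]
  = 4*(24) - (-7)*(8) + 2*(-36) = 80
Dz = 4*[(-1)*30 - (-21)*2] - (-3)*[(-4)*30 - (-21)*4] + (-7)*[(-4)*2 - (-1)*4]
  = 4*(12) - (-3)*(-36) + (-7)*(-4) = -32
x = Dx/D = 48/16 = 3, y = Dy/D = 80/16 = 5, z = Dz/D = -32/16 = -2
Check eq1: (4)(3) + (-3)(5) + (2)(-2) = -7 = -7 ✓
Check eq2: (-4)(3) + (-1)(5) + (2)(-2) = -21 = -21 ✓
Check eq3: (4)(3) + (2)(5) + (-4)(-2) = 30 = 30 ✓

x = 3, y = 5, z = -2


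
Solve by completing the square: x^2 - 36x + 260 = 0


Start: x^2 - 36x + 260 = 0
Move constant: x^2 - 36x = -260
Half of -36 is -18, squared is 324
Add 324 to both sides: x^2 - 36x + 324 = 64
(x - 18)^2 = 64
x - 18 = ±8
x = 18 + 8 = 26 or x = 18 - 8 = 10

x = 10, x = 26


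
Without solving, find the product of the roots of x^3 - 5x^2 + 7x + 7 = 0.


By Vieta's formulas for x^3 + bx^2 + cx + d = 0:
  r1 + r2 + r3 = -b/a = 5
  r1*r2 + r1*r3 + r2*r3 = c/a = 7
  r1*r2*r3 = -d/a = -7


Product = -7


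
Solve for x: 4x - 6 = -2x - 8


Starting with: 4x - 6 = -2x - 8
Move all x terms to left: (4 + 2)x = -8 + 6
Simplify: 6x = -2
Divide both sides by 6: x = -1/3

x = -1/3


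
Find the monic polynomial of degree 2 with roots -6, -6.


A monic polynomial with roots -6, -6 is:
p(x) = (x + 6)(x + 6)
After multiplying by (x + 6): x + 6
After multiplying by (x + 6): x^2 + 12x + 36

x^2 + 12x + 36


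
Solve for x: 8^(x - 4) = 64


Express both sides with the same base.
64 = 8^2
Since the bases match, equate exponents: x - 4 = 2
So x = 2 - (-4) = 6

x = 6


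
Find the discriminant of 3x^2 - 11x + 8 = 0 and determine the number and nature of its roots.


For ax^2 + bx + c = 0, discriminant D = b^2 - 4ac
Here a = 3, b = -11, c = 8
D = (-11)^2 - 4(3)(8) = 121 - 96 = 25

D = 25 > 0 and is a perfect square (sqrt = 5)
The equation has 2 distinct real rational roots.

Discriminant = 25, 2 distinct real rational roots


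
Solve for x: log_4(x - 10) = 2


Convert to exponential form: x - 10 = 4^2 = 16
x = 16 + 10 = 26
Check: log_4(26 - 10) = log_4(16) = log_4(16) = 2 ✓

x = 26


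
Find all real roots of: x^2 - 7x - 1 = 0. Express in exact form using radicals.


Using the quadratic formula: x = (-b ± sqrt(b^2 - 4ac)) / (2a)
Here a = 1, b = -7, c = -1
Discriminant = b^2 - 4ac = (-7)^2 - 4(1)(-1) = 49 + 4 = 53
Since discriminant = 53 > 0, there are two real roots.
x = (7 ± sqrt(53)) / 2
Numerically: x ≈ 7.1401 or x ≈ -0.1401

x = (7 + sqrt(53)) / 2 or x = (7 - sqrt(53)) / 2


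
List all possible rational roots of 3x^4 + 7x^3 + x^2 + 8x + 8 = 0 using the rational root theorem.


Rational root theorem: possible roots are ±p/q where:
  p divides the constant term (8): p ∈ {1, 2, 4, 8}
  q divides the leading coefficient (3): q ∈ {1, 3}

All possible rational roots: -8, -4, -8/3, -2, -4/3, -1, -2/3, -1/3, 1/3, 2/3, 1, 4/3, 2, 8/3, 4, 8

-8, -4, -8/3, -2, -4/3, -1, -2/3, -1/3, 1/3, 2/3, 1, 4/3, 2, 8/3, 4, 8


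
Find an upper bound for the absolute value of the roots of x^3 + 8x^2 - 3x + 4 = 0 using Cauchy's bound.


Cauchy's bound: all roots r satisfy |r| <= 1 + max(|a_i/a_n|) for i = 0,...,n-1
where a_n is the leading coefficient.

Coefficients: [1, 8, -3, 4]
Leading coefficient a_n = 1
Ratios |a_i/a_n|: 8, 3, 4
Maximum ratio: 8
Cauchy's bound: |r| <= 1 + 8 = 9

Upper bound = 9


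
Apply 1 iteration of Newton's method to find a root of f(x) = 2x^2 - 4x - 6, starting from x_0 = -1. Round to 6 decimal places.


Newton's method: x_(n+1) = x_n - f(x_n)/f'(x_n)
f(x) = 2x^2 - 4x - 6
f'(x) = 4x - 4

Iteration 1:
  f(-1.000000) = 0.000000
  f'(-1.000000) = -8.000000
  x_1 = -1.000000 - (0.000000)/(-8.000000) = -1.000000

x_1 = -1.000000


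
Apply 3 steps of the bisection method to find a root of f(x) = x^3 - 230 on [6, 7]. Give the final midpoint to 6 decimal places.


f(x) = x^3 - 230
f(6) = -14 < 0
f(7) = 113 > 0

Step 1: midpoint = (6.000000 + 7.000000)/2 = 6.500000
  f(6.500000) = 44.625000
  f(mid) > 0, so root is in [6.000000, 6.500000]

Step 2: midpoint = (6.000000 + 6.500000)/2 = 6.250000
  f(6.250000) = 14.140625
  f(mid) > 0, so root is in [6.000000, 6.250000]

Step 3: midpoint = (6.000000 + 6.250000)/2 = 6.125000
  f(6.125000) = -0.216797
  f(mid) < 0, so root is in [6.125000, 6.250000]

midpoint = 6.125000


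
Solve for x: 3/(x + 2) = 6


Multiply both sides by (x + 2): 3 = 6(x + 2)
Distribute: 3 = 6x + 12
6x = 3 - 12 = -9
x = -3/2

x = -3/2


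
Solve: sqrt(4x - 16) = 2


Square both sides: 4x - 16 = 2^2 = 4
4x = 4 + 16 = 20
x = 5
Check: sqrt(4*5 - 16) = sqrt(4) = 2 ✓

x = 5


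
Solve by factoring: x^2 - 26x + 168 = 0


We need two numbers that multiply to 168 and add to -26.
Those numbers are -14 and -12 (since (-14) * (-12) = 168 and (-14) + (-12) = -26).
So x^2 - 26x + 168 = (x - 14)(x - 12) = 0
Setting each factor to zero: x = 14 or x = 12

x = 12, x = 14


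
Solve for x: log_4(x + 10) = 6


Convert to exponential form: x + 10 = 4^6 = 4096
x = 4096 - 10 = 4086
Check: log_4(4086 + 10) = log_4(4096) = log_4(4096) = 6 ✓

x = 4086


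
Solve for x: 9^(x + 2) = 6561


Express both sides with the same base.
6561 = 9^4
Since the bases match, equate exponents: x + 2 = 4
So x = 4 - (2) = 2

x = 2


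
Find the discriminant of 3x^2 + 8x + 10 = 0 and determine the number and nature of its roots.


For ax^2 + bx + c = 0, discriminant D = b^2 - 4ac
Here a = 3, b = 8, c = 10
D = (8)^2 - 4(3)(10) = 64 - 120 = -56

D = -56 < 0
The equation has no real roots (2 complex conjugate roots).

Discriminant = -56, no real roots (2 complex conjugate roots)


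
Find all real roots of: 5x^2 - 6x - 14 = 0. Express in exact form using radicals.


Using the quadratic formula: x = (-b ± sqrt(b^2 - 4ac)) / (2a)
Here a = 5, b = -6, c = -14
Discriminant = b^2 - 4ac = (-6)^2 - 4(5)(-14) = 36 + 280 = 316
Since discriminant = 316 > 0, there are two real roots.
x = (6 ± 2*sqrt(79)) / 10
Simplifying: x = (3 ± sqrt(79)) / 5
Numerically: x ≈ 2.3776 or x ≈ -1.1776

x = (3 + sqrt(79)) / 5 or x = (3 - sqrt(79)) / 5


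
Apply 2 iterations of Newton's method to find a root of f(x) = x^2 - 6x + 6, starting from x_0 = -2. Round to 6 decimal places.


Newton's method: x_(n+1) = x_n - f(x_n)/f'(x_n)
f(x) = x^2 - 6x + 6
f'(x) = 2x - 6

Iteration 1:
  f(-2.000000) = 22.000000
  f'(-2.000000) = -10.000000
  x_1 = -2.000000 - (22.000000)/(-10.000000) = 0.200000

Iteration 2:
  f(0.200000) = 4.840000
  f'(0.200000) = -5.600000
  x_2 = 0.200000 - (4.840000)/(-5.600000) = 1.064286

x_2 = 1.064286


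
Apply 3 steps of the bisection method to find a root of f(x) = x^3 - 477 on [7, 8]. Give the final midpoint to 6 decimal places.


f(x) = x^3 - 477
f(7) = -134 < 0
f(8) = 35 > 0

Step 1: midpoint = (7.000000 + 8.000000)/2 = 7.500000
  f(7.500000) = -55.125000
  f(mid) < 0, so root is in [7.500000, 8.000000]

Step 2: midpoint = (7.500000 + 8.000000)/2 = 7.750000
  f(7.750000) = -11.515625
  f(mid) < 0, so root is in [7.750000, 8.000000]

Step 3: midpoint = (7.750000 + 8.000000)/2 = 7.875000
  f(7.875000) = 11.373047
  f(mid) > 0, so root is in [7.750000, 7.875000]

midpoint = 7.875000
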